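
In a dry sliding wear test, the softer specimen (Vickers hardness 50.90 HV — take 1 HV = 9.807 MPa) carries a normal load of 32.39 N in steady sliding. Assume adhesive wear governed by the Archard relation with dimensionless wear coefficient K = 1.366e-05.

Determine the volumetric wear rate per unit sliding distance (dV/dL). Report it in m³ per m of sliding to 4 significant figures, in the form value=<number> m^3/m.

Intermediates are printed rounded — all working math holds full float precision; one last rounding to 4 significant digits.
Convert: Hardness H = 50.90 HV × 9.807 MPa/HV = 499.2 MPa = 4.992e+08 Pa.
As SI base values: W = 32.39 N, H = 4.992e+08 Pa, K = 1.366e-05.
Sliding wear rate dV/dL = K·W/H (no L dependence): 1.366e-05 · 32.39 / 4.992e+08 = 8.864e-13 m³/m.

value=8.864e-13 m^3/m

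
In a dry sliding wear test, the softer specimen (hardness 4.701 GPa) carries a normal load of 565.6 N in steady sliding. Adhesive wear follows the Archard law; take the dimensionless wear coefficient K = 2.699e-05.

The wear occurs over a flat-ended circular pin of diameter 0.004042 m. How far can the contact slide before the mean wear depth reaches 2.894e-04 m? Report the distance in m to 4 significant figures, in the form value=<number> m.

value=1144 m

All working math runs at full precision; intermediate values are shown rounded; one final rounding to four significant digits.
Convert: Hardness H = 4.701 GPa = 4.701e+09 Pa.
Convert: Contact area A = π·d²/4 = π·(0.004042 m)²/4 = 1.283e-05 m².
Expressed in SI base units: W = 565.6 N, H = 4.701e+09 Pa, K = 2.699e-05.
Volume at the limit: V_lim = h_lim·A = 2.894e-04 · 1.283e-05 = 3.713e-09 m³.
Life L = V_lim·H/(K·W) = 3.713e-09 · 4.701e+09 / (2.699e-05 · 565.6) = 1144 m.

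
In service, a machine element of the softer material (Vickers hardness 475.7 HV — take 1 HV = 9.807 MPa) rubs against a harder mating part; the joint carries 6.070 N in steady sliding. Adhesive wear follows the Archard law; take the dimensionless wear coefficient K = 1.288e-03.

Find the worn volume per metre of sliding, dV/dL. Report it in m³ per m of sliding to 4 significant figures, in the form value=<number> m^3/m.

All working math keeps full precision, and intermediate values are displayed rounded. Rounded just once to 4 significant figures.
Convert: Hardness H = 475.7 HV × 9.807 MPa/HV = 4665 MPa = 4.665e+09 Pa.
In SI base units, W = 6.070 N, H = 4.665e+09 Pa, K = 1.288e-03.
Wear rate dV/dL = K·W/H (no L dependence): 1.288e-03 · 6.070 / 4.665e+09 = 1.676e-12 m³/m.

value=1.676e-12 m^3/m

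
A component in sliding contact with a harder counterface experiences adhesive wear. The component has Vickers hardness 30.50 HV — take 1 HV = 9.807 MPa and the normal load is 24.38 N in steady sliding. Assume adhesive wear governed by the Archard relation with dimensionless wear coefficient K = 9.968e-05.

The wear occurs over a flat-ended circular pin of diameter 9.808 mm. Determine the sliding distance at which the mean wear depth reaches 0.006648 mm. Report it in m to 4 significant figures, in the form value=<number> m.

value=61.82 m

Printed values are rounded. All working math carries exact precision. Rounded just once: four significant digits.
Convert: Hardness H = 30.50 HV × 9.807 MPa/HV = 299.1 MPa = 2.991e+08 Pa.
Convert: Pin diameter d = 9.808 mm = 0.009808 m. Contact area A = π·d²/4 = π·(0.009808 m)²/4 = 7.555e-05 m².
Convert: Depth limit h_lim = 0.006648 mm = 6.648e-06 m.
As SI base values: W = 24.38 N, H = 2.991e+08 Pa, K = 9.968e-05.
Allowed volume V_lim = h_lim·A = 6.648e-06 · 7.555e-05 = 5.023e-10 m³.
Thus life L = V_lim·H/(K·W) = 5.023e-10 · 2.991e+08 / (9.968e-05 · 24.38) = 61.82 m.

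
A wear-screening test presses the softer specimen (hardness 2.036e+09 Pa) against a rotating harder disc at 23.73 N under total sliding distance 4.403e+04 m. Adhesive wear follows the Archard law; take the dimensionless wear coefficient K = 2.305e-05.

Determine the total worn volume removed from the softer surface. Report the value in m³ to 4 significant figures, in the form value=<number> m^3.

Each operation holds full float precision — printed values are rounded. Rounded just once: four significant figures.
Collected in SI base units: W = 23.73 N, H = 2.036e+09 Pa, K = 2.305e-05.
The Archard volume V = K·W·L/H = 2.305e-05 · 23.73 · 4.403e+04 / 2.036e+09 = 1.183e-08 m³.

value=1.183e-08 m^3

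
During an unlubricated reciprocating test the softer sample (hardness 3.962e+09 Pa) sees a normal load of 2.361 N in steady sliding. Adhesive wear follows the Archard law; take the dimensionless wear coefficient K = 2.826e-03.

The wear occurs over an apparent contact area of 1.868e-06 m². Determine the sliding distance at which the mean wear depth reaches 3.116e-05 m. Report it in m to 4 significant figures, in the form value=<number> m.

value=34.56 m

Quoted intermediates are rounded, and all working math holds full precision — one last rounding to 4 significant digits.
In SI base units, W = 2.361 N, H = 3.962e+09 Pa, K = 2.826e-03.
At the depth limit, V_lim = h_lim·A = 3.116e-05 · 1.868e-06 = 5.821e-11 m³.
Inverting, life L = V_lim·H/(K·W) = 5.821e-11 · 3.962e+09 / (2.826e-03 · 2.361) = 34.56 m.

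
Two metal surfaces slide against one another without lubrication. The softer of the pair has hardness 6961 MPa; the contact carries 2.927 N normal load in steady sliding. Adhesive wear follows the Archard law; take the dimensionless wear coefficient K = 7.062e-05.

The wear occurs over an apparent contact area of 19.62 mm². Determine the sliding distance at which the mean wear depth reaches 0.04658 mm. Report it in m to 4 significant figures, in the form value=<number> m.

value=3.078e+04 m

The intermediates are displayed rounded, and each operation runs at exact precision — rounded once at the end, at four significant digits.
Hardness H = 6961 MPa = 6.961e+09 Pa.
Contact area A = 19.62 mm² = 1.962e-05 m².
Depth limit h_lim = 0.04658 mm = 4.658e-05 m.
Restated in SI base units: W = 2.927 N, H = 6.961e+09 Pa, K = 7.062e-05.
Wearable volume V_lim = h_lim·A = 4.658e-05 · 1.962e-05 = 9.139e-10 m³.
Thus life L = V_lim·H/(K·W) = 9.139e-10 · 6.961e+09 / (7.062e-05 · 2.927) = 3.078e+04 m.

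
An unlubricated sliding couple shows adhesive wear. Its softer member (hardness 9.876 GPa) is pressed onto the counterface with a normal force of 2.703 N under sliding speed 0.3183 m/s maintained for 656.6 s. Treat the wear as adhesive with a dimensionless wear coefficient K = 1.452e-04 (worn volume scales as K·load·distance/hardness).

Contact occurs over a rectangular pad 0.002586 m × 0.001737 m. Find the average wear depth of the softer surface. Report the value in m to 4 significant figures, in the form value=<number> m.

value=1.849e-06 m

Each operation maintains exact precision. Intermediate values are shown rounded; rounded once at the end to 4 significant digits.
Total distance L = v·t = 0.3183 m/s × 656.6 s = 209.0 m.
Hardness H = 9.876 GPa = 9.876e+09 Pa.
Contact area A = 0.002586 m × 0.001737 m = 4.492e-06 m².
SI base units throughout: W = 2.703 N, H = 9.876e+09 Pa, K = 1.452e-04.
Wear volume V = K·W·L/H = 1.452e-04 · 2.703 · 209.0 / 9.876e+09 = 8.306e-12 m³.
Depth h = V/A = 8.306e-12 / 4.492e-06 = 1.849e-06 m.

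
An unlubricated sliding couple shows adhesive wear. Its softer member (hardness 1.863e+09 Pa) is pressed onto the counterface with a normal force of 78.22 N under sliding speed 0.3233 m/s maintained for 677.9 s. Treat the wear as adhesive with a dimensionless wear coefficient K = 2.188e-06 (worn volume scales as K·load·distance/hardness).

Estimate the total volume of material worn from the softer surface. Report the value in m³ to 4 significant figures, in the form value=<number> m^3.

Every step maintains full precision — displayed values are rounded. Rounded once at the end: 4 significant figures.
Path length L = v·t = 0.3233 m/s × 677.9 s = 219.2 m.
Expressed in SI base units: W = 78.22 N, H = 1.863e+09 Pa, K = 2.188e-06.
Wear volume V = K·W·L/H = 2.188e-06 · 78.22 · 219.2 / 1.863e+09 = 2.013e-11 m³.

value=2.013e-11 m^3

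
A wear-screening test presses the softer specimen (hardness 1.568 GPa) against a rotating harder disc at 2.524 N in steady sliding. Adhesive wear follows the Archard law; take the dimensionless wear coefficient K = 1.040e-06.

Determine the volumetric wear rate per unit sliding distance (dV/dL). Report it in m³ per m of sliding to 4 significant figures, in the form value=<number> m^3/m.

value=1.674e-15 m^3/m

Every step keeps exact precision; intermediates are shown rounded. Rounded once at the end to four significant digits.
Hardness H = 1.568 GPa = 1.568e+09 Pa.
In SI base units: W = 2.524 N, H = 1.568e+09 Pa, K = 1.040e-06.
Volumetric rate dV/dL = K·W/H (no L dependence): 1.040e-06 · 2.524 / 1.568e+09 = 1.674e-15 m³/m.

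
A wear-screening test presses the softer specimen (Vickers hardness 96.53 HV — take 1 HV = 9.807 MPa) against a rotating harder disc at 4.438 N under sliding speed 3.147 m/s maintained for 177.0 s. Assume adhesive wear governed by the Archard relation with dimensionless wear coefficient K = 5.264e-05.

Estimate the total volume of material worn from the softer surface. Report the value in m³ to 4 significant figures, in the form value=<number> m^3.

Intermediates are shown rounded, and the algebra keeps full float precision — a single final rounding: 4 significant figures.
Sliding distance L = v·t = 3.147 m/s × 177.0 s = 557.0 m.
Hardness H = 96.53 HV × 9.807 MPa/HV = 946.7 MPa = 9.467e+08 Pa.
SI base units throughout: W = 4.438 N, H = 9.467e+08 Pa, K = 5.264e-05.
By Archard's law, V = K·W·L/H = 5.264e-05 · 4.438 · 557.0 / 9.467e+08 = 1.375e-10 m³.

value=1.375e-10 m^3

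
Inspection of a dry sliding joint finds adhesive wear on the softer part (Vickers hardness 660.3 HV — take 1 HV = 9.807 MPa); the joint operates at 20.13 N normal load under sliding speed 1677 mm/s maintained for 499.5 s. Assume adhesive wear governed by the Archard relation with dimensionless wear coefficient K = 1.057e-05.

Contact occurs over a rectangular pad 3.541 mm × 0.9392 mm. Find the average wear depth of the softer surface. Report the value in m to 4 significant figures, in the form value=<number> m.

value=8.276e-06 m

The computation carries full precision; intermediates are displayed rounded; one last rounding: 4 significant digits.
Sliding speed v = 1677 mm/s = 1.677 m/s. Distance L = v·t = 1.677 m/s × 499.5 s = 837.7 m.
Hardness H = 660.3 HV × 9.807 MPa/HV = 6476 MPa = 6.476e+09 Pa.
Pad sides 3.541 mm × 0.9392 mm = 3.541e-03 m × 9.392e-04 m. Contact area A = 3.541e-03 m × 9.392e-04 m = 3.326e-06 m².
SI base units throughout: W = 20.13 N, H = 6.476e+09 Pa, K = 1.057e-05.
Wear volume V = K·W·L/H = 1.057e-05 · 20.13 · 837.7 / 6.476e+09 = 2.752e-11 m³.
Wear depth h = V/A = 2.752e-11 / 3.326e-06 = 8.276e-06 m.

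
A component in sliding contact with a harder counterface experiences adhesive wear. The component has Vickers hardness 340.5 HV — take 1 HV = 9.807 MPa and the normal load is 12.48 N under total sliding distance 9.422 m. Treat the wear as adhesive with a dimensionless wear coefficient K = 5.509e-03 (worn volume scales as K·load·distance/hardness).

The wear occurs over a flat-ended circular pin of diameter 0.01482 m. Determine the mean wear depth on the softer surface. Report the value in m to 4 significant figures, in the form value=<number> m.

value=1.125e-06 m

Printed values are rounded; every step holds full precision. Rounded just once to four significant figures.
Convert: Hardness H = 340.5 HV × 9.807 MPa/HV = 3339 MPa = 3.339e+09 Pa.
Convert: Contact area A = π·d²/4 = π·(0.01482 m)²/4 = 1.725e-04 m².
SI base units throughout: W = 12.48 N, H = 3.339e+09 Pa, K = 5.509e-03.
Archard volume V = K·W·L/H = 5.509e-03 · 12.48 · 9.422 / 3.339e+09 = 1.940e-10 m³.
Wear depth h = V/A = 1.940e-10 / 1.725e-04 = 1.125e-06 m.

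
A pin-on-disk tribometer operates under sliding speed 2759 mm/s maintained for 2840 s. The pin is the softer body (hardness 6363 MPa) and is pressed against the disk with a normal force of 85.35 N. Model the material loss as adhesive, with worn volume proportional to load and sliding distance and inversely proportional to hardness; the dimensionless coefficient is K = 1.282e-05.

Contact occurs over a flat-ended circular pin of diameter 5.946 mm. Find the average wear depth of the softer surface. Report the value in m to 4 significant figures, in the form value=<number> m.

The intermediates are shown rounded. All working math maintains full precision, and a lone final rounding, at four significant figures.
Sliding speed v = 2759 mm/s = 2.759 m/s. Distance covered L = v·t = 2.759 m/s × 2840 s = 7836 m.
Hardness H = 6363 MPa = 6.363e+09 Pa.
Pin diameter d = 5.946 mm = 0.005946 m. Contact area A = π·d²/4 = π·(0.005946 m)²/4 = 2.777e-05 m².
SI base units throughout: W = 85.35 N, H = 6.363e+09 Pa, K = 1.282e-05.
Worn volume V = K·W·L/H = 1.282e-05 · 85.35 · 7836 / 6.363e+09 = 1.347e-09 m³.
Mean wear depth h = V/A = 1.347e-09 / 2.777e-05 = 4.852e-05 m.

value=4.852e-05 m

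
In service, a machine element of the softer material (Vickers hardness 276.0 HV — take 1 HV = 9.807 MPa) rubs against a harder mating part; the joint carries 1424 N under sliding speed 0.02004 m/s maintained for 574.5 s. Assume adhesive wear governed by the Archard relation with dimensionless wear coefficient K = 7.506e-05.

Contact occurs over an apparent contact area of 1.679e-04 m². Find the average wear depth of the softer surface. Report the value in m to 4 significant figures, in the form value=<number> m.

The computation holds exact precision, and intermediate values are displayed rounded. Rounded once at the end, at 4 significant digits.
Convert: Total distance L = v·t = 0.02004 m/s × 574.5 s = 11.51 m.
Convert: Hardness H = 276.0 HV × 9.807 MPa/HV = 2707 MPa = 2.707e+09 Pa.
In SI base units, W = 1424 N, H = 2.707e+09 Pa, K = 7.506e-05.
Worn volume V = K·W·L/H = 7.506e-05 · 1424 · 11.51 / 2.707e+09 = 4.546e-10 m³.
Depth h = V/A = 4.546e-10 / 1.679e-04 = 2.708e-06 m.

value=2.708e-06 m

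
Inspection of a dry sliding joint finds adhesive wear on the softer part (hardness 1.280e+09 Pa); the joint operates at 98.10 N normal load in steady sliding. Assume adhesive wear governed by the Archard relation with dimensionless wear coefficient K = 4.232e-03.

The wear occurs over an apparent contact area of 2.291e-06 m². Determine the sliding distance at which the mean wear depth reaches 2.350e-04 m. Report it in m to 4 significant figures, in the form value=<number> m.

value=1.660 m

The intermediates are displayed rounded — all working math runs at exact precision — one final rounding to 4 significant figures.
In SI base units, W = 98.10 N, H = 1.280e+09 Pa, K = 4.232e-03.
Allowed volume V_lim = h_lim·A = 2.350e-04 · 2.291e-06 = 5.384e-10 m³.
Inverting, life L = V_lim·H/(K·W) = 5.384e-10 · 1.280e+09 / (4.232e-03 · 98.10) = 1.660 m.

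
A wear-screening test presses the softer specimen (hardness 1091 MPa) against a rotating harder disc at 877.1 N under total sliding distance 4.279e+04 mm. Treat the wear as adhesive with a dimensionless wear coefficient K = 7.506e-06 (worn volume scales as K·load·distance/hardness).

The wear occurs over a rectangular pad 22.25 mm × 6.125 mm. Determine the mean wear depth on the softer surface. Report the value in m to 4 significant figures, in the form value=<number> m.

value=1.895e-06 m

Each operation carries full precision — the intermediates are printed rounded, and a single final rounding, at four significant digits.
Convert: Path length L = 4.279e+04 mm = 42.79 m.
Convert: Hardness H = 1091 MPa = 1.091e+09 Pa.
Convert: Pad sides 22.25 mm × 6.125 mm = 0.02225 m × 0.006125 m. Contact area A = 0.02225 m × 0.006125 m = 1.363e-04 m².
In SI base units: W = 877.1 N, H = 1.091e+09 Pa, K = 7.506e-06.
Apply Archard: V = K·W·L/H = 7.506e-06 · 877.1 · 42.79 / 1.091e+09 = 2.582e-10 m³.
Average depth h = V/A = 2.582e-10 / 1.363e-04 = 1.895e-06 m.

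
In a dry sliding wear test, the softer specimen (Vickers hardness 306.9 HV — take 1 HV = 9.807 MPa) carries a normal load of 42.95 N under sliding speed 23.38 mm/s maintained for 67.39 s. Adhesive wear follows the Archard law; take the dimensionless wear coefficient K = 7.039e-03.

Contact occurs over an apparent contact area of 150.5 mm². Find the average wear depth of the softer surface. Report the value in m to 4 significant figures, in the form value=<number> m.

value=1.052e-06 m

Intermediate values are displayed rounded; the computation keeps full precision — one last rounding to 4 significant digits.
Convert: Sliding speed v = 23.38 mm/s = 0.02338 m/s. Sliding distance L = v·t = 0.02338 m/s × 67.39 s = 1.576 m.
Convert: Hardness H = 306.9 HV × 9.807 MPa/HV = 3010 MPa = 3.010e+09 Pa.
Convert: Contact area A = 150.5 mm² = 1.505e-04 m².
Working in SI base units: W = 42.95 N, H = 3.010e+09 Pa, K = 7.039e-03.
Archard volume V = K·W·L/H = 7.039e-03 · 42.95 · 1.576 / 3.010e+09 = 1.583e-10 m³.
Mean depth h = V/A = 1.583e-10 / 1.505e-04 = 1.052e-06 m.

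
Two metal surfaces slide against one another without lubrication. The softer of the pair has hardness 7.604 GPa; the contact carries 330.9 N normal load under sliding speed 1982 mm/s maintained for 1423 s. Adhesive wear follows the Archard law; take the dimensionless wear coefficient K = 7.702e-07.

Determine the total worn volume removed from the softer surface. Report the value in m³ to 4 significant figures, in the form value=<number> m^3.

value=9.453e-11 m^3

Intermediates are shown rounded. Every step carries full float precision; rounded once at the end, at 4 significant digits.
Sliding speed v = 1982 mm/s = 1.982 m/s. Distance covered L = v·t = 1.982 m/s × 1423 s = 2820 m.
Hardness H = 7.604 GPa = 7.604e+09 Pa.
Working in SI base units: W = 330.9 N, H = 7.604e+09 Pa, K = 7.702e-07.
The Archard volume V = K·W·L/H = 7.702e-07 · 330.9 · 2820 / 7.604e+09 = 9.453e-11 m³.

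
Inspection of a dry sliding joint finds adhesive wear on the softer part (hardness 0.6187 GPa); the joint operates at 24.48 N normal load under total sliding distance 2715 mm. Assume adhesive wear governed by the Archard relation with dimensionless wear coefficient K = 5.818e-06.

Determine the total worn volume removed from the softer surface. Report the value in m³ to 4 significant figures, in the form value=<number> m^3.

All working math holds exact precision — intermediate values are printed rounded, and a lone final rounding to four significant figures.
The distance L = 2715 mm = 2.715 m.
Hardness H = 0.6187 GPa = 6.187e+08 Pa.
In SI base units: W = 24.48 N, H = 6.187e+08 Pa, K = 5.818e-06.
By Archard's law, V = K·W·L/H = 5.818e-06 · 24.48 · 2.715 / 6.187e+08 = 6.250e-13 m³.

value=6.250e-13 m^3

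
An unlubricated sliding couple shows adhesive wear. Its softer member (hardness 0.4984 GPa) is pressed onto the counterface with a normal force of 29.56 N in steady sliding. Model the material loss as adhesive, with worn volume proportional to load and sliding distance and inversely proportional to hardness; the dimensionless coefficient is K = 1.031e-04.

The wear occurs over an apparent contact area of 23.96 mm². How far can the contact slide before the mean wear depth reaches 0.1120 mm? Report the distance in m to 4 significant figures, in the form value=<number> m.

Every step keeps full float precision — quoted intermediates are rounded. Rounded just once to four significant digits.
Hardness H = 0.4984 GPa = 4.984e+08 Pa.
Contact area A = 23.96 mm² = 2.396e-05 m².
Depth limit h_lim = 0.1120 mm = 1.120e-04 m.
As SI base values: W = 29.56 N, H = 4.984e+08 Pa, K = 1.031e-04.
Allowed volume V_lim = h_lim·A = 1.120e-04 · 2.396e-05 = 2.684e-09 m³.
Sliding life L = V_lim·H/(K·W) = 2.684e-09 · 4.984e+08 / (1.031e-04 · 29.56) = 438.9 m.

value=438.9 m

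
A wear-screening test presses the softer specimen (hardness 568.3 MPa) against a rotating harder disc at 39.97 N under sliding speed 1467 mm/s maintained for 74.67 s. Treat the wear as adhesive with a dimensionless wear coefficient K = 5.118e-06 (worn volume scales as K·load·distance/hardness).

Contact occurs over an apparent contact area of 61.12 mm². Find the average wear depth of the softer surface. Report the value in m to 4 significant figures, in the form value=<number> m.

All arithmetic runs at full precision. Printed values are rounded — rounded just once, at 4 significant digits.
Sliding speed v = 1467 mm/s = 1.467 m/s. Sliding distance L = v·t = 1.467 m/s × 74.67 s = 109.5 m.
Hardness H = 568.3 MPa = 5.683e+08 Pa.
Contact area A = 61.12 mm² = 6.112e-05 m².
Working in SI base units: W = 39.97 N, H = 5.683e+08 Pa, K = 5.118e-06.
Volume removed: V = K·W·L/H = 5.118e-06 · 39.97 · 109.5 / 5.683e+08 = 3.943e-11 m³.
Wear depth h = V/A = 3.943e-11 / 6.112e-05 = 6.451e-07 m.

value=6.451e-07 m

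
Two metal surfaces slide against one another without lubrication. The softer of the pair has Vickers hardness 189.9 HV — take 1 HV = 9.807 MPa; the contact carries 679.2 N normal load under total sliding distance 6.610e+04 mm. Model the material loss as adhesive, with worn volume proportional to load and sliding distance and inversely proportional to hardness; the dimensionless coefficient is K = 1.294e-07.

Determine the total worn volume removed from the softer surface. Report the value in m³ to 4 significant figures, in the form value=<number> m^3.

value=3.119e-12 m^3

Intermediates are displayed rounded — the algebra maintains exact precision, and one final rounding, at four significant digits.
Convert: Path length L = 6.610e+04 mm = 66.10 m.
Convert: Hardness H = 189.9 HV × 9.807 MPa/HV = 1862 MPa = 1.862e+09 Pa.
Expressed in SI base units: W = 679.2 N, H = 1.862e+09 Pa, K = 1.294e-07.
By Archard's law, V = K·W·L/H = 1.294e-07 · 679.2 · 66.10 / 1.862e+09 = 3.119e-12 m³.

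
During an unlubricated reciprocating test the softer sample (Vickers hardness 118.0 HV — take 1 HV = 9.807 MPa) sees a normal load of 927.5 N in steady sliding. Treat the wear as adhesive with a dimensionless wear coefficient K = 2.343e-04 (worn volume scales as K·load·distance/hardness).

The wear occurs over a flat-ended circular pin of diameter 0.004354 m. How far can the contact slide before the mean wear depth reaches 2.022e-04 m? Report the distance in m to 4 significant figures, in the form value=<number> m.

Intermediate values appear rounded — all working math runs at full float precision — rounded just once: four significant digits.
Convert: Hardness H = 118.0 HV × 9.807 MPa/HV = 1157 MPa = 1.157e+09 Pa.
Convert: Contact area A = π·d²/4 = π·(0.004354 m)²/4 = 1.489e-05 m².
Working in SI base units: W = 927.5 N, H = 1.157e+09 Pa, K = 2.343e-04.
Wearable volume V_lim = h_lim·A = 2.022e-04 · 1.489e-05 = 3.011e-09 m³.
Sliding life L = V_lim·H/(K·W) = 3.011e-09 · 1.157e+09 / (2.343e-04 · 927.5) = 16.03 m.

value=16.03 m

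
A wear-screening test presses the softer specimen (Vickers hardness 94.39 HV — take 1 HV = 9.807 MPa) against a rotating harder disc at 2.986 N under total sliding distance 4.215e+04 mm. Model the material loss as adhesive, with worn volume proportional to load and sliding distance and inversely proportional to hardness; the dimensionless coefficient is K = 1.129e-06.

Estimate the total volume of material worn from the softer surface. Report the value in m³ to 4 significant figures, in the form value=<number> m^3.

All arithmetic holds full float precision. Intermediates are shown rounded, and rounded once at the end: 4 significant figures.
Convert: Total distance L = 4.215e+04 mm = 42.15 m.
Convert: Hardness H = 94.39 HV × 9.807 MPa/HV = 925.7 MPa = 9.257e+08 Pa.
Collected in SI base units: W = 2.986 N, H = 9.257e+08 Pa, K = 1.129e-06.
Volume removed: V = K·W·L/H = 1.129e-06 · 2.986 · 42.15 / 9.257e+08 = 1.535e-13 m³.

value=1.535e-13 m^3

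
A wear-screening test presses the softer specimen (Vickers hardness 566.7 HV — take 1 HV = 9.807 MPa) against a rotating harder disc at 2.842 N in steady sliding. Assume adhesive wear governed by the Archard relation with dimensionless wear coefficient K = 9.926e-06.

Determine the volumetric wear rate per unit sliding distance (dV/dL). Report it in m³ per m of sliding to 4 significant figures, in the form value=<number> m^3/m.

value=5.076e-15 m^3/m

All arithmetic runs at full precision; the intermediates appear rounded, and rounded just once: four significant figures.
Convert: Hardness H = 566.7 HV × 9.807 MPa/HV = 5558 MPa = 5.558e+09 Pa.
In SI base units, W = 2.842 N, H = 5.558e+09 Pa, K = 9.926e-06.
Sliding wear rate dV/dL = K·W/H: 9.926e-06 · 2.842 / 5.558e+09 = 5.076e-15 m³/m.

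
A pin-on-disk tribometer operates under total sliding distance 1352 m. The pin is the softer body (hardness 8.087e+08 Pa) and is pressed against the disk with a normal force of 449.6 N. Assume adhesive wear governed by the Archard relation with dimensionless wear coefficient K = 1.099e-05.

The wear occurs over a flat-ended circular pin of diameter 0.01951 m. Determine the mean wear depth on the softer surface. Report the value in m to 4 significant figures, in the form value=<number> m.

Printed values are rounded; the computation maintains full precision, and one last rounding to 4 significant digits.
Contact area A = π·d²/4 = π·(0.01951 m)²/4 = 2.990e-04 m².
Collected in SI base units: W = 449.6 N, H = 8.087e+08 Pa, K = 1.099e-05.
Apply Archard: V = K·W·L/H = 1.099e-05 · 449.6 · 1352 / 8.087e+08 = 8.261e-09 m³.
Wear depth h = V/A = 8.261e-09 / 2.990e-04 = 2.763e-05 m.

value=2.763e-05 m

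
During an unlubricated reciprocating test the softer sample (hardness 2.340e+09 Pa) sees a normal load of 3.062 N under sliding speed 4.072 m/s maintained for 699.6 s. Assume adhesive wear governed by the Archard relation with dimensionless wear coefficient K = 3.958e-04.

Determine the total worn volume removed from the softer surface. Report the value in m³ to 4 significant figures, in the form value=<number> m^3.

value=1.475e-09 m^3

All arithmetic holds full precision — intermediates are displayed rounded, and a lone final rounding, at four significant figures.
Convert: Distance L = v·t = 4.072 m/s × 699.6 s = 2849 m.
SI base units throughout: W = 3.062 N, H = 2.340e+09 Pa, K = 3.958e-04.
Worn volume V = K·W·L/H = 3.958e-04 · 3.062 · 2849 / 2.340e+09 = 1.475e-09 m³.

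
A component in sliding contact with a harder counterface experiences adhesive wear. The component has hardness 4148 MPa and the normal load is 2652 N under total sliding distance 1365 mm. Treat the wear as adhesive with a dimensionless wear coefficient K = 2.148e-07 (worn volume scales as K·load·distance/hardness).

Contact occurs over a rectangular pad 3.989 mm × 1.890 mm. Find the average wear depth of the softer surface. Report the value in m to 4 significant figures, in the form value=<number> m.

Printed values are rounded; each operation carries exact precision. Rounded just once: 4 significant digits.
Convert: Total distance L = 1365 mm = 1.365 m.
Convert: Hardness H = 4148 MPa = 4.148e+09 Pa.
Convert: Pad sides 3.989 mm × 1.890 mm = 0.003989 m × 0.001890 m. Contact area A = 0.003989 m × 0.001890 m = 7.539e-06 m².
In SI base units: W = 2652 N, H = 4.148e+09 Pa, K = 2.148e-07.
Worn volume V = K·W·L/H = 2.148e-07 · 2652 · 1.365 / 4.148e+09 = 1.875e-13 m³.
Depth h = V/A = 1.875e-13 / 7.539e-06 = 2.486e-08 m.

value=2.486e-08 m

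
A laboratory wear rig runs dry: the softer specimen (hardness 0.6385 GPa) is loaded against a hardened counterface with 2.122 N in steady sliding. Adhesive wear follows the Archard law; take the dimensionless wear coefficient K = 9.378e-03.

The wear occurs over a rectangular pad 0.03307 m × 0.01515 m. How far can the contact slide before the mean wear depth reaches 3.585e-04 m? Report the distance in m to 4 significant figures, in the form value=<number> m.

Each operation maintains exact precision; intermediate values appear rounded — one final rounding to 4 significant figures.
Convert: Hardness H = 0.6385 GPa = 6.385e+08 Pa.
Convert: Contact area A = 0.03307 m × 0.01515 m = 5.010e-04 m².
In SI base units: W = 2.122 N, H = 6.385e+08 Pa, K = 9.378e-03.
At the depth limit, V_lim = h_lim·A = 3.585e-04 · 5.010e-04 = 1.796e-07 m³.
Life L = V_lim·H/(K·W) = 1.796e-07 · 6.385e+08 / (9.378e-03 · 2.122) = 5763 m.

value=5763 m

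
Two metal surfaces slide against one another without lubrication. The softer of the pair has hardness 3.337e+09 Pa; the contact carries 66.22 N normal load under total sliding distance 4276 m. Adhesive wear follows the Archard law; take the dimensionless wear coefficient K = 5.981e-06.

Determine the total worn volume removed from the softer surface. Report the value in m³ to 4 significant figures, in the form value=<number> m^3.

value=5.075e-10 m^3

Intermediate values are displayed rounded, and the computation runs at full precision; one last rounding: 4 significant digits.
Working in SI base units: W = 66.22 N, H = 3.337e+09 Pa, K = 5.981e-06.
The Archard volume V = K·W·L/H = 5.981e-06 · 66.22 · 4276 / 3.337e+09 = 5.075e-10 m³.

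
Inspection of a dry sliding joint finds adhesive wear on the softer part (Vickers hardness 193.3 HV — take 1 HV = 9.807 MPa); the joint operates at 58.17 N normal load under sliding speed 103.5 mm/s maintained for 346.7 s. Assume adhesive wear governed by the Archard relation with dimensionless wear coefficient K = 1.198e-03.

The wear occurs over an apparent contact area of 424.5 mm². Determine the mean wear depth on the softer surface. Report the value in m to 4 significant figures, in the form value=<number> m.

Shown intermediates are rounded — every step keeps full float precision; a single final rounding, at four significant figures.
Convert: Sliding speed v = 103.5 mm/s = 0.1035 m/s. Total distance L = v·t = 0.1035 m/s × 346.7 s = 35.88 m.
Convert: Hardness H = 193.3 HV × 9.807 MPa/HV = 1896 MPa = 1.896e+09 Pa.
Convert: Contact area A = 424.5 mm² = 4.245e-04 m².
In SI base units, W = 58.17 N, H = 1.896e+09 Pa, K = 1.198e-03.
Archard relation: V = K·W·L/H = 1.198e-03 · 58.17 · 35.88 / 1.896e+09 = 1.319e-09 m³.
Mean depth h = V/A = 1.319e-09 / 4.245e-04 = 3.107e-06 m.

value=3.107e-06 m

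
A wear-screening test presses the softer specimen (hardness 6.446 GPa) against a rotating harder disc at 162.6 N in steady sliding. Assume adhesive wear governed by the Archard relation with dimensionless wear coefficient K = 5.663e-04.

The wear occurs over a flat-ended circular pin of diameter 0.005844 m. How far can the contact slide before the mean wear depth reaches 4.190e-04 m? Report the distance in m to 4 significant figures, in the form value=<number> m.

value=786.8 m

The algebra holds exact precision; intermediates are printed rounded; one final rounding, at four significant digits.
Hardness H = 6.446 GPa = 6.446e+09 Pa.
Contact area A = π·d²/4 = π·(0.005844 m)²/4 = 2.682e-05 m².
As SI base values: W = 162.6 N, H = 6.446e+09 Pa, K = 5.663e-04.
At the depth limit, V_lim = h_lim·A = 4.190e-04 · 2.682e-05 = 1.124e-08 m³.
Inverting, life L = V_lim·H/(K·W) = 1.124e-08 · 6.446e+09 / (5.663e-04 · 162.6) = 786.8 m.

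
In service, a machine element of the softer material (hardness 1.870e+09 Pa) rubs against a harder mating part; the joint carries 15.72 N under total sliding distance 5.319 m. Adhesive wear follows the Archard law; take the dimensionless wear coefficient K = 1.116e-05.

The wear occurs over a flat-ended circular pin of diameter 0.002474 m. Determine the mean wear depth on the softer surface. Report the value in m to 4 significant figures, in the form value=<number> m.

Intermediate values appear rounded, and all working math runs at full float precision; a single final rounding, at four significant figures.
Convert: Contact area A = π·d²/4 = π·(0.002474 m)²/4 = 4.807e-06 m².
In SI base units, W = 15.72 N, H = 1.870e+09 Pa, K = 1.116e-05.
Apply Archard: V = K·W·L/H = 1.116e-05 · 15.72 · 5.319 / 1.870e+09 = 4.990e-13 m³.
Depth h = V/A = 4.990e-13 / 4.807e-06 = 1.038e-07 m.

value=1.038e-07 m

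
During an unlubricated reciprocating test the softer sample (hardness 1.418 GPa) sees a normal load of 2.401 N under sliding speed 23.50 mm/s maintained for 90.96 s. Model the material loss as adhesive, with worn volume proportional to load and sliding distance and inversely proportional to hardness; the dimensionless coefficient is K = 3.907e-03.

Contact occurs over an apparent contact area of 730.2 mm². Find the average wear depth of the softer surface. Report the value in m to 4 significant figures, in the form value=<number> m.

value=1.937e-08 m

The computation maintains full precision — printed values are rounded, and a lone final rounding to 4 significant digits.
Sliding speed v = 23.50 mm/s = 0.02350 m/s. Total distance L = v·t = 0.02350 m/s × 90.96 s = 2.138 m.
Hardness H = 1.418 GPa = 1.418e+09 Pa.
Contact area A = 730.2 mm² = 7.302e-04 m².
Working in SI base units: W = 2.401 N, H = 1.418e+09 Pa, K = 3.907e-03.
Archard relation: V = K·W·L/H = 3.907e-03 · 2.401 · 2.138 / 1.418e+09 = 1.414e-11 m³.
Mean depth h = V/A = 1.414e-11 / 7.302e-04 = 1.937e-08 m.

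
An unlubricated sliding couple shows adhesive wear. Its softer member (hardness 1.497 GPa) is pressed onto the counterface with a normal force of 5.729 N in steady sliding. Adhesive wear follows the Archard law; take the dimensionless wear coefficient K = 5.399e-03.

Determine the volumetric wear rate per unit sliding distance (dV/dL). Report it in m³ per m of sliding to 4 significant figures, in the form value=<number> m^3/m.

Shown intermediates are rounded. Each operation runs at full float precision; one last rounding, at four significant digits.
Convert: Hardness H = 1.497 GPa = 1.497e+09 Pa.
Restated in SI base units: W = 5.729 N, H = 1.497e+09 Pa, K = 5.399e-03.
Wear rate dV/dL = K·W/H (no L dependence): 5.399e-03 · 5.729 / 1.497e+09 = 2.066e-11 m³/m.

value=2.066e-11 m^3/m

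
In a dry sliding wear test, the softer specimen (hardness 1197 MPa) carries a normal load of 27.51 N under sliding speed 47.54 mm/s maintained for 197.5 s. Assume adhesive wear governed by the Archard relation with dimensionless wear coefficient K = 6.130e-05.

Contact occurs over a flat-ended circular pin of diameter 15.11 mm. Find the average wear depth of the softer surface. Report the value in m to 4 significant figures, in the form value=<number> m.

value=7.377e-08 m

The algebra carries full float precision — the intermediates are displayed rounded, and rounded just once to 4 significant digits.
Sliding speed v = 47.54 mm/s = 0.04754 m/s. Path length L = v·t = 0.04754 m/s × 197.5 s = 9.389 m.
Hardness H = 1197 MPa = 1.197e+09 Pa.
Pin diameter d = 15.11 mm = 0.01511 m. Contact area A = π·d²/4 = π·(0.01511 m)²/4 = 1.793e-04 m².
SI base units throughout: W = 27.51 N, H = 1.197e+09 Pa, K = 6.130e-05.
The Archard volume V = K·W·L/H = 6.130e-05 · 27.51 · 9.389 / 1.197e+09 = 1.323e-11 m³.
Mean wear depth h = V/A = 1.323e-11 / 1.793e-04 = 7.377e-08 m.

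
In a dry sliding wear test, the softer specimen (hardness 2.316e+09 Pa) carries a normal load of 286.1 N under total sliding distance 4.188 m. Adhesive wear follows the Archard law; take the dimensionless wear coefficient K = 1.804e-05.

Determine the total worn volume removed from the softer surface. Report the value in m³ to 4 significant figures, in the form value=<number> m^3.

value=9.333e-12 m^3

Quoted intermediates are rounded, and the algebra holds full float precision; rounded once at the end to four significant digits.
In SI base units, W = 286.1 N, H = 2.316e+09 Pa, K = 1.804e-05.
Worn volume V = K·W·L/H = 1.804e-05 · 286.1 · 4.188 / 2.316e+09 = 9.333e-12 m³.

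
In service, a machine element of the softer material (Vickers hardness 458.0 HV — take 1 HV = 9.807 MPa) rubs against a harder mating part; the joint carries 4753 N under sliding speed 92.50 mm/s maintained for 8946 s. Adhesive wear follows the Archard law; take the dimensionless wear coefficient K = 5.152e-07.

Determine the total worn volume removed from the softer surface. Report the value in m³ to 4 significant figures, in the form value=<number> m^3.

Intermediates appear rounded, and each operation holds exact precision — a single final rounding, at four significant figures.
Convert: Sliding speed v = 92.50 mm/s = 0.09250 m/s. The distance L = v·t = 0.09250 m/s × 8946 s = 827.5 m.
Convert: Hardness H = 458.0 HV × 9.807 MPa/HV = 4492 MPa = 4.492e+09 Pa.
Expressed in SI base units: W = 4753 N, H = 4.492e+09 Pa, K = 5.152e-07.
Apply Archard: V = K·W·L/H = 5.152e-07 · 4753 · 827.5 / 4.492e+09 = 4.511e-10 m³.

value=4.511e-10 m^3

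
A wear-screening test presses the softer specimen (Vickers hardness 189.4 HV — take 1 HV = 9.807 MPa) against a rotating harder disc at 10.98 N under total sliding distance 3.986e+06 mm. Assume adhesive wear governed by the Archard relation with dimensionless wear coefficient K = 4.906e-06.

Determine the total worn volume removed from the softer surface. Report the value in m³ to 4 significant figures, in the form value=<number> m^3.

value=1.156e-10 m^3

The computation holds full float precision. Displayed values are rounded. Rounded just once, at 4 significant figures.
Convert: Distance L = 3.986e+06 mm = 3986 m.
Convert: Hardness H = 189.4 HV × 9.807 MPa/HV = 1857 MPa = 1.857e+09 Pa.
In SI base units: W = 10.98 N, H = 1.857e+09 Pa, K = 4.906e-06.
Worn volume V = K·W·L/H = 4.906e-06 · 10.98 · 3986 / 1.857e+09 = 1.156e-10 m³.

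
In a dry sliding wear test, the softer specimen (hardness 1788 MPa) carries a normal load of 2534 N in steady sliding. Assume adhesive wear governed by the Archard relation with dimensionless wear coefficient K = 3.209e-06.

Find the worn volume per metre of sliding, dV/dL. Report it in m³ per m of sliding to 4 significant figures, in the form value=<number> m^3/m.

All working math maintains full precision; intermediates are shown rounded — one final rounding to 4 significant figures.
Hardness H = 1788 MPa = 1.788e+09 Pa.
In SI base units: W = 2534 N, H = 1.788e+09 Pa, K = 3.209e-06.
Wear rate dV/dL = K·W/H: 3.209e-06 · 2534 / 1.788e+09 = 4.548e-12 m³/m.

value=4.548e-12 m^3/m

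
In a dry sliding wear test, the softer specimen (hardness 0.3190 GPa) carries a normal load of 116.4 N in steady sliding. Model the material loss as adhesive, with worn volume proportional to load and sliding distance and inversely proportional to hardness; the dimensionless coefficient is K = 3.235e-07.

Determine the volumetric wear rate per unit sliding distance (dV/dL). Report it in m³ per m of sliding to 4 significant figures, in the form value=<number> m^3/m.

value=1.180e-13 m^3/m

Each operation carries full precision. Intermediates are shown rounded; a single final rounding: 4 significant digits.
Convert: Hardness H = 0.3190 GPa = 3.190e+08 Pa.
Restated in SI base units: W = 116.4 N, H = 3.190e+08 Pa, K = 3.235e-07.
Volumetric rate dV/dL = K·W/H, so: 3.235e-07 · 116.4 / 3.190e+08 = 1.180e-13 m³/m.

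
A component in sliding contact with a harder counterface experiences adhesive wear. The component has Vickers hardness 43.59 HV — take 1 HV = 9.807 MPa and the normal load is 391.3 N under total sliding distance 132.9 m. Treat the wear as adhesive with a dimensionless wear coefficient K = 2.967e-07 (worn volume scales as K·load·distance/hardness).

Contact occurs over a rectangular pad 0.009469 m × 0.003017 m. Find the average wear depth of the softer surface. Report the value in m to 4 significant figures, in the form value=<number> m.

value=1.263e-06 m

The algebra carries exact precision; the intermediates are displayed rounded. Rounded once at the end: 4 significant digits.
Hardness H = 43.59 HV × 9.807 MPa/HV = 427.5 MPa = 4.275e+08 Pa.
Contact area A = 0.009469 m × 0.003017 m = 2.857e-05 m².
Working in SI base units: W = 391.3 N, H = 4.275e+08 Pa, K = 2.967e-07.
Archard relation: V = K·W·L/H = 2.967e-07 · 391.3 · 132.9 / 4.275e+08 = 3.609e-11 m³.
Mean wear depth h = V/A = 3.609e-11 / 2.857e-05 = 1.263e-06 m.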